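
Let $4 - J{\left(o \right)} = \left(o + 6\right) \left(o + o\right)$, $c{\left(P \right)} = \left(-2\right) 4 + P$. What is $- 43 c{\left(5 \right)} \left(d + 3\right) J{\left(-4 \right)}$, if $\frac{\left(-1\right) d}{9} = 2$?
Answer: $-38700$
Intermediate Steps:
$d = -18$ ($d = \left(-9\right) 2 = -18$)
$c{\left(P \right)} = -8 + P$
$J{\left(o \right)} = 4 - 2 o \left(6 + o\right)$ ($J{\left(o \right)} = 4 - \left(o + 6\right) \left(o + o\right) = 4 - \left(6 + o\right) 2 o = 4 - 2 o \left(6 + o\right)$)
$- 43 c{\left(5 \right)} \left(d + 3\right) J{\left(-4 \right)} = - 43 \left(-8 + 5\right) \left(-18 + 3\right) \left(4 - -48 - 2 \left(-4\right)^{2}\right) = \left(-43\right) \left(-3\right) \left(- 15 \left(4 + 48 - 32\right)\right) = 129 \left(- 15 \left(4 + 48 - 32\right)\right) = 129 \left(\left(-15\right) 20\right) = 129 \left(-300\right) = -38700$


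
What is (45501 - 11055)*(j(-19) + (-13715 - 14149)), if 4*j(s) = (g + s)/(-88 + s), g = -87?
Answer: -102698044989/107 ≈ -9.5980e+8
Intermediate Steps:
j(s) = (-87 + s)/(4*(-88 + s)) (j(s) = ((-87 + s)/(-88 + s))/4 = (-87 + s)/(4*(-88 + s)))
(45501 - 11055)*(j(-19) + (-13715 - 14149)) = (45501 - 11055)*((-87 - 19)/(4*(-88 - 19)) + (-13715 - 14149)) = 34446*((¼)*(-106)/(-107) - 27864) = 34446*((¼)*(-1/107)*(-106) - 27864) = 34446*(53/214 - 27864) = 34446*(-5962843/214) = -102698044989/107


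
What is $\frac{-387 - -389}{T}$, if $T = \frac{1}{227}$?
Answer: $454$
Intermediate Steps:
$T = \frac{1}{227} \approx 0.0044053$
$\frac{-387 - -389}{T} = \left(-387 - -389\right) \frac{1}{\frac{1}{227}} = \left(-387 + 389\right) 227 = 2 \cdot 227 = 454$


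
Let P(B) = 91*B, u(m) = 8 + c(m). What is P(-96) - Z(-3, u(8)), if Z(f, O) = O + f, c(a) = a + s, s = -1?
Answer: -8748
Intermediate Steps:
c(a) = -1 + a (c(a) = a - 1 = -1 + a)
u(m) = 7 + m (u(m) = 8 + (-1 + m) = 7 + m)
P(-96) - Z(-3, u(8)) = 91*(-96) - ((7 + 8) - 3) = -8736 - (15 - 3) = -8736 - 1*12 = -8736 - 12 = -8748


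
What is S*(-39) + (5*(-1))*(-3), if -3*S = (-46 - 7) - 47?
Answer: -1285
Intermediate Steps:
S = 100/3 (S = -((-46 - 7) - 47)/3 = -(-53 - 47)/3 = -⅓*(-100) = 100/3 ≈ 33.333)
S*(-39) + (5*(-1))*(-3) = (100/3)*(-39) + (5*(-1))*(-3) = -1300 - 5*(-3) = -1300 + 15 = -1285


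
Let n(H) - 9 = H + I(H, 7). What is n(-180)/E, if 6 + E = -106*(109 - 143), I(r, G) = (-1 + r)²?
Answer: 16295/1799 ≈ 9.0578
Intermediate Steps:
E = 3598 (E = -6 - 106*(109 - 143) = -6 - 106*(-34) = -6 + 3604 = 3598)
n(H) = 9 + H + (-1 + H)² (n(H) = 9 + (H + (-1 + H)²) = 9 + H + (-1 + H)²)
n(-180)/E = (10 + (-180)² - 1*(-180))/3598 = (10 + 32400 + 180)*(1/3598) = 32590*(1/3598) = 16295/1799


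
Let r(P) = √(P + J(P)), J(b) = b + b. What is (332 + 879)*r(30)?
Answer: 3633*√10 ≈ 11489.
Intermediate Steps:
J(b) = 2*b
r(P) = √3*√P (r(P) = √(P + 2*P) = √(3*P) = √3*√P)
(332 + 879)*r(30) = (332 + 879)*(√3*√30) = 1211*(3*√10) = 3633*√10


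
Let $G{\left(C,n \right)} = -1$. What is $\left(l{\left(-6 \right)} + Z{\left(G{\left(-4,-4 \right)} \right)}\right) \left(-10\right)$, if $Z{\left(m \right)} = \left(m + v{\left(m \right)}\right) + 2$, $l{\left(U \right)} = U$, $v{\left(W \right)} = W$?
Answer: $60$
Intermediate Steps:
$Z{\left(m \right)} = 2 + 2 m$ ($Z{\left(m \right)} = \left(m + m\right) + 2 = 2 m + 2 = 2 + 2 m$)
$\left(l{\left(-6 \right)} + Z{\left(G{\left(-4,-4 \right)} \right)}\right) \left(-10\right) = \left(-6 + \left(2 + 2 \left(-1\right)\right)\right) \left(-10\right) = \left(-6 + \left(2 - 2\right)\right) \left(-10\right) = \left(-6 + 0\right) \left(-10\right) = \left(-6\right) \left(-10\right) = 60$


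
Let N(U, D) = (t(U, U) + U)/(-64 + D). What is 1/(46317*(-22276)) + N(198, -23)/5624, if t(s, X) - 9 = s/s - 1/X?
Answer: -3540913806005/8329638235803984 ≈ -0.00042510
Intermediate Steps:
t(s, X) = 10 - 1/X (t(s, X) = 9 + (s/s - 1/X) = 9 + (1 - 1/X) = 10 - 1/X)
N(U, D) = (10 + U - 1/U)/(-64 + D) (N(U, D) = ((10 - 1/U) + U)/(-64 + D) = (10 + U - 1/U)/(-64 + D))
1/(46317*(-22276)) + N(198, -23)/5624 = 1/(46317*(-22276)) + ((-1 + 198² + 10*198)/(198*(-64 - 23)))/5624 = (1/46317)*(-1/22276) + ((1/198)*(-1 + 39204 + 1980)/(-87))*(1/5624) = -1/1031757492 + ((1/198)*(-1/87)*41183)*(1/5624) = -1/1031757492 - 41183/17226*1/5624 = -1/1031757492 - 41183/96879024 = -3540913806005/8329638235803984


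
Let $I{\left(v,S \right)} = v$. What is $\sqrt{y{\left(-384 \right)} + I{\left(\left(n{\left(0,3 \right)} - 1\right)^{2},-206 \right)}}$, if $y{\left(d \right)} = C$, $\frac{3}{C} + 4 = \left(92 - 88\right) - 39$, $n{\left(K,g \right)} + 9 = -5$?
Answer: $\frac{2 \sqrt{9503}}{13} \approx 14.997$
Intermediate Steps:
$n{\left(K,g \right)} = -14$ ($n{\left(K,g \right)} = -9 - 5 = -14$)
$C = - \frac{1}{13}$ ($C = \frac{3}{-4 + \left(\left(92 - 88\right) - 39\right)} = \frac{3}{-4 + \left(4 - 39\right)} = \frac{3}{-4 - 35} = \frac{3}{-39} = 3 \left(- \frac{1}{39}\right) = - \frac{1}{13} \approx -0.076923$)
$y{\left(d \right)} = - \frac{1}{13}$
$\sqrt{y{\left(-384 \right)} + I{\left(\left(n{\left(0,3 \right)} - 1\right)^{2},-206 \right)}} = \sqrt{- \frac{1}{13} + \left(-14 - 1\right)^{2}} = \sqrt{- \frac{1}{13} + \left(-15\right)^{2}} = \sqrt{- \frac{1}{13} + 225} = \sqrt{\frac{2924}{13}} = \frac{2 \sqrt{9503}}{13}$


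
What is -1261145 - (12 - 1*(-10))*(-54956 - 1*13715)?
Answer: 249617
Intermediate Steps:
-1261145 - (12 - 1*(-10))*(-54956 - 1*13715) = -1261145 - (12 + 10)*(-54956 - 13715) = -1261145 - 22*(-68671) = -1261145 - 1*(-1510762) = -1261145 + 1510762 = 249617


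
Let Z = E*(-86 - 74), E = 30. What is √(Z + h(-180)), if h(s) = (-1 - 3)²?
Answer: 4*I*√299 ≈ 69.167*I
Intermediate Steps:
Z = -4800 (Z = 30*(-86 - 74) = 30*(-160) = -4800)
h(s) = 16 (h(s) = (-4)² = 16)
√(Z + h(-180)) = √(-4800 + 16) = √(-4784) = 4*I*√299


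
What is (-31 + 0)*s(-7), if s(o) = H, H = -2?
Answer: 62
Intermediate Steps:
s(o) = -2
(-31 + 0)*s(-7) = (-31 + 0)*(-2) = -31*(-2) = 62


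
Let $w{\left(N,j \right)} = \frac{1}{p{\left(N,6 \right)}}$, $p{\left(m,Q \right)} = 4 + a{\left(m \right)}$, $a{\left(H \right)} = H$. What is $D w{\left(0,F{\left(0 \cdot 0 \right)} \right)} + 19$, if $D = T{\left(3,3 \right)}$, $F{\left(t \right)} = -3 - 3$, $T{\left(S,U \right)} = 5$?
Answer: $\frac{81}{4} \approx 20.25$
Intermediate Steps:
$F{\left(t \right)} = -6$ ($F{\left(t \right)} = -3 - 3 = -6$)
$p{\left(m,Q \right)} = 4 + m$
$D = 5$
$w{\left(N,j \right)} = \frac{1}{4 + N}$
$D w{\left(0,F{\left(0 \cdot 0 \right)} \right)} + 19 = \frac{5}{4 + 0} + 19 = \frac{5}{4} + 19 = \frac{81}{4}$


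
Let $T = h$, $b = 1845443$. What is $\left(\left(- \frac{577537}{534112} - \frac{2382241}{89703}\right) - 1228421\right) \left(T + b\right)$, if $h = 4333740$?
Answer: $- \frac{363686653492656266182697}{47911448736} \approx -7.5908 \cdot 10^{12}$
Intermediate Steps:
$T = 4333740$
$\left(\left(- \frac{577537}{534112} - \frac{2382241}{89703}\right) - 1228421\right) \left(T + b\right) = \left(\left(- \frac{577537}{534112} - \frac{2382241}{89703}\right) - 1228421\right) \left(4333740 + 1845443\right) = \left(\left(\left(-577537\right) \frac{1}{534112} - \frac{2382241}{89703}\right) - 1228421\right) 6179183 = \left(\left(- \frac{577537}{534112} - \frac{2382241}{89703}\right) - 1228421\right) 6179183 = \left(- \frac{1324190306503}{47911448736} - 1228421\right) 6179183 = \left(- \frac{58856753958032359}{47911448736}\right) 6179183 = - \frac{363686653492656266182697}{47911448736}$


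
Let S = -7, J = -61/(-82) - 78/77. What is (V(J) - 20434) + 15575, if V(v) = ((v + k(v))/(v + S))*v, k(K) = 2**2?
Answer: -1408067360879/289793658 ≈ -4858.9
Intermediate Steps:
J = -1699/6314 (J = -61*(-1/82) - 78*1/77 = 61/82 - 78/77 = -1699/6314 ≈ -0.26908)
k(K) = 4
V(v) = v*(4 + v)/(-7 + v) (V(v) = ((v + 4)/(v - 7))*v = ((4 + v)/(-7 + v))*v = v*(4 + v)/(-7 + v))
(V(J) - 20434) + 15575 = (-1699*(4 - 1699/6314)/(6314*(-7 - 1699/6314)) - 20434) + 15575 = (-1699/6314*23557/6314/(-45897/6314) - 20434) + 15575 = (-1699/6314*(-6314/45897)*23557/6314 - 20434) + 15575 = (40023343/289793658 - 20434) + 15575 = -5921603584229/289793658 + 15575 = -1408067360879/289793658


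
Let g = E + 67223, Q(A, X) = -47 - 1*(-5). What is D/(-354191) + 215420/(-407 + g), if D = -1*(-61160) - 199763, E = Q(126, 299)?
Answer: 42777450971/11825374917 ≈ 3.6174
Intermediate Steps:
Q(A, X) = -42 (Q(A, X) = -47 + 5 = -42)
E = -42
g = 67181 (g = -42 + 67223 = 67181)
D = -138603 (D = 61160 - 199763 = -138603)
D/(-354191) + 215420/(-407 + g) = -138603/(-354191) + 215420/(-407 + 67181) = -138603*(-1/354191) + 215420/66774 = 138603/354191 + 215420*(1/66774) = 138603/354191 + 107710/33387 = 42777450971/11825374917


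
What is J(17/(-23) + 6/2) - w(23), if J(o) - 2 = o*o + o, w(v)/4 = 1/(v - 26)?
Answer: 16990/1587 ≈ 10.706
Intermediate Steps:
w(v) = 4/(-26 + v) (w(v) = 4/(v - 26) = 4/(-26 + v))
J(o) = 2 + o + o² (J(o) = 2 + (o*o + o) = 2 + (o² + o) = 2 + (o + o²) = 2 + o + o²)
J(17/(-23) + 6/2) - w(23) = (2 + (17/(-23) + 6/2) + (17/(-23) + 6/2)²) - 4/(-26 + 23) = (2 + (17*(-1/23) + 6*(½)) + (17*(-1/23) + 6*(½))²) - 4/(-3) = (2 + (-17/23 + 3) + (-17/23 + 3)²) - 4*(-1)/3 = (2 + 52/23 + (52/23)²) - 1*(-4/3) = (2 + 52/23 + 2704/529) + 4/3 = 4958/529 + 4/3 = 16990/1587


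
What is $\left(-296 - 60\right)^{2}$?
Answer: $126736$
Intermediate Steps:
$\left(-296 - 60\right)^{2} = \left(-356\right)^{2} = 126736$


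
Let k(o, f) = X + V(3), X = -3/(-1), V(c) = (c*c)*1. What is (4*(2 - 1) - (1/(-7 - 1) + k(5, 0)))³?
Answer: -250047/512 ≈ -488.37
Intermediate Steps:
V(c) = c² (V(c) = c²*1 = c²)
X = 3 (X = -3*(-1) = 3)
k(o, f) = 12 (k(o, f) = 3 + 3² = 3 + 9 = 12)
(4*(2 - 1) - (1/(-7 - 1) + k(5, 0)))³ = (4*(2 - 1) - (1/(-7 - 1) + 12))³ = (4*1 - (1/(-8) + 12))³ = (4 - (-⅛ + 12))³ = (4 - 1*95/8)³ = (4 - 95/8)³ = (-63/8)³ = -250047/512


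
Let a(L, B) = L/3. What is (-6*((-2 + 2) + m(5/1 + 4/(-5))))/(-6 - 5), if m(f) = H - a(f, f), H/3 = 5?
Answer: 408/55 ≈ 7.4182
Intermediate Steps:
a(L, B) = L/3 (a(L, B) = L*(1/3) = L/3)
H = 15 (H = 3*5 = 15)
m(f) = 15 - f/3
(-6*((-2 + 2) + m(5/1 + 4/(-5))))/(-6 - 5) = (-6*((-2 + 2) + (15 - (5/1 + 4/(-5))/3)))/(-6 - 5) = -6*(0 + (15 - (5*1 + 4*(-1/5))/3))/(-11) = -6*(0 + (15 - (5 - 4/5)/3))*(-1/11) = -6*(0 + (15 - 1/3*21/5))*(-1/11) = -6*(0 + (15 - 7/5))*(-1/11) = -6*(0 + 68/5)*(-1/11) = -6*68/5*(-1/11) = -408/5*(-1/11) = 408/55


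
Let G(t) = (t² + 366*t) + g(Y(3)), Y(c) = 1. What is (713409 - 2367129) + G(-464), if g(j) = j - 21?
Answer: -1608268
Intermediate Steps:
g(j) = -21 + j
G(t) = -20 + t² + 366*t (G(t) = (t² + 366*t) + (-21 + 1) = (t² + 366*t) - 20 = -20 + t² + 366*t)
(713409 - 2367129) + G(-464) = (713409 - 2367129) + (-20 + (-464)² + 366*(-464)) = -1653720 + (-20 + 215296 - 169824) = -1653720 + 45452 = -1608268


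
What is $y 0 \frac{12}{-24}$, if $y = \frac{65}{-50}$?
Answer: $0$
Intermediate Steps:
$y = - \frac{13}{10}$ ($y = 65 \left(- \frac{1}{50}\right) = - \frac{13}{10} \approx -1.3$)
$y 0 \frac{12}{-24} = \left(- \frac{13}{10}\right) 0 \frac{12}{-24} = 0 \cdot 12 \left(- \frac{1}{24}\right) = 0 \left(- \frac{1}{2}\right) = 0$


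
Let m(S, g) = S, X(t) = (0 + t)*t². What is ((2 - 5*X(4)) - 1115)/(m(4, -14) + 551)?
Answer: -1433/555 ≈ -2.5820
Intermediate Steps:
X(t) = t³ (X(t) = t*t² = t³)
((2 - 5*X(4)) - 1115)/(m(4, -14) + 551) = ((2 - 5*4³) - 1115)/(4 + 551) = ((2 - 5*64) - 1115)/555 = ((2 - 320) - 1115)/555 = (-318 - 1115)/555 = (1/555)*(-1433) = -1433/555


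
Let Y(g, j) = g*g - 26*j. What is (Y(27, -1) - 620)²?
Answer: 18225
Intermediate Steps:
Y(g, j) = g² - 26*j
(Y(27, -1) - 620)² = ((27² - 26*(-1)) - 620)² = ((729 + 26) - 620)² = (755 - 620)² = 135² = 18225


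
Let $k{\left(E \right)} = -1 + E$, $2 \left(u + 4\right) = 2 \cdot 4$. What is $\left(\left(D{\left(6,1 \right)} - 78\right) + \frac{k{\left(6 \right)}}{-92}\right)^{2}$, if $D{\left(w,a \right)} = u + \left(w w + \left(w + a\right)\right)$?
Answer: $\frac{10400625}{8464} \approx 1228.8$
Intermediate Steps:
$u = 0$ ($u = -4 + \frac{2 \cdot 4}{2} = -4 + \frac{1}{2} \cdot 8 = -4 + 4 = 0$)
$D{\left(w,a \right)} = a + w + w^{2}$ ($D{\left(w,a \right)} = 0 + \left(w w + \left(w + a\right)\right) = 0 + \left(w^{2} + \left(a + w\right)\right) = 0 + \left(a + w + w^{2}\right) = a + w + w^{2}$)
$\left(\left(D{\left(6,1 \right)} - 78\right) + \frac{k{\left(6 \right)}}{-92}\right)^{2} = \left(\left(\left(1 + 6 + 6^{2}\right) - 78\right) + \frac{-1 + 6}{-92}\right)^{2} = \left(\left(\left(1 + 6 + 36\right) - 78\right) + 5 \left(- \frac{1}{92}\right)\right)^{2} = \left(\left(43 - 78\right) - \frac{5}{92}\right)^{2} = \left(-35 - \frac{5}{92}\right)^{2} = \left(- \frac{3225}{92}\right)^{2} = \frac{10400625}{8464}$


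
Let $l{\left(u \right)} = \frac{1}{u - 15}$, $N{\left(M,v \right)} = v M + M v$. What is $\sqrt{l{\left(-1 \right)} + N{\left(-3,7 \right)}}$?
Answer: $\frac{i \sqrt{673}}{4} \approx 6.4856 i$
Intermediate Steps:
$N{\left(M,v \right)} = 2 M v$ ($N{\left(M,v \right)} = M v + M v = 2 M v$)
$l{\left(u \right)} = \frac{1}{-15 + u}$
$\sqrt{l{\left(-1 \right)} + N{\left(-3,7 \right)}} = \sqrt{\frac{1}{-15 - 1} + 2 \left(-3\right) 7} = \sqrt{\frac{1}{-16} - 42} = \sqrt{- \frac{1}{16} - 42} = \sqrt{- \frac{673}{16}} = \frac{i \sqrt{673}}{4}$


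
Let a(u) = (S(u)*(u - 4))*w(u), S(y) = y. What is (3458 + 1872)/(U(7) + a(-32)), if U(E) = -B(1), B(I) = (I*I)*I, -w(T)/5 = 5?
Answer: -5330/28801 ≈ -0.18506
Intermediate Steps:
w(T) = -25 (w(T) = -5*5 = -25)
B(I) = I**3 (B(I) = I**2*I = I**3)
U(E) = -1 (U(E) = -1*1**3 = -1*1 = -1)
a(u) = -25*u*(-4 + u) (a(u) = (u*(u - 4))*(-25) = (u*(-4 + u))*(-25) = -25*u*(-4 + u))
(3458 + 1872)/(U(7) + a(-32)) = (3458 + 1872)/(-1 + 25*(-32)*(4 - 1*(-32))) = 5330/(-1 + 25*(-32)*(4 + 32)) = 5330/(-1 + 25*(-32)*36) = 5330/(-1 - 28800) = 5330/(-28801) = 5330*(-1/28801) = -5330/28801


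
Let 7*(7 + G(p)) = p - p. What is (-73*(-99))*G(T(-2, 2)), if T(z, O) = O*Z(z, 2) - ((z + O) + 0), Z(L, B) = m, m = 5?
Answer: -50589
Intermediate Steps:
Z(L, B) = 5
T(z, O) = -z + 4*O (T(z, O) = O*5 - ((z + O) + 0) = 5*O - ((O + z) + 0) = 5*O - (O + z) = 5*O + (-O - z) = -z + 4*O)
G(p) = -7 (G(p) = -7 + (p - p)/7 = -7 + (⅐)*0 = -7 + 0 = -7)
(-73*(-99))*G(T(-2, 2)) = -73*(-99)*(-7) = 7227*(-7) = -50589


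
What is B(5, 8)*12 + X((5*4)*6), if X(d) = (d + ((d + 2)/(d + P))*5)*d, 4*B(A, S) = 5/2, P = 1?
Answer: 3633015/242 ≈ 15012.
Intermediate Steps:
B(A, S) = 5/8 (B(A, S) = (5/2)/4 = (5*(½))/4 = (¼)*(5/2) = 5/8)
X(d) = d*(d + 5*(2 + d)/(1 + d)) (X(d) = (d + ((d + 2)/(d + 1))*5)*d = (d + ((2 + d)/(1 + d))*5)*d = (d + 5*(2 + d)/(1 + d))*d = d*(d + 5*(2 + d)/(1 + d)))
B(5, 8)*12 + X((5*4)*6) = (5/8)*12 + ((5*4)*6)*(10 + ((5*4)*6)² + 6*((5*4)*6))/(1 + (5*4)*6) = 15/2 + (20*6)*(10 + (20*6)² + 6*(20*6))/(1 + 20*6) = 15/2 + 120*(10 + 120² + 6*120)/(1 + 120) = 15/2 + 120*(10 + 14400 + 720)/121 = 15/2 + 120*(1/121)*15130 = 15/2 + 1815600/121 = 3633015/242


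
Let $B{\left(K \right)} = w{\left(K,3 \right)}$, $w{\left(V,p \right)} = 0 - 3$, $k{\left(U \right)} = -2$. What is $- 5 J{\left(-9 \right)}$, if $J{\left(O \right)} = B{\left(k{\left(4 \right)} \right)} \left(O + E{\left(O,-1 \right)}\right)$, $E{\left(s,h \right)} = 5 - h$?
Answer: $-45$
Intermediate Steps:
$w{\left(V,p \right)} = -3$ ($w{\left(V,p \right)} = 0 - 3 = -3$)
$B{\left(K \right)} = -3$
$J{\left(O \right)} = -18 - 3 O$ ($J{\left(O \right)} = - 3 \left(O + \left(5 - -1\right)\right) = - 3 \left(O + \left(5 + 1\right)\right) = - 3 \left(O + 6\right) = - 3 \left(6 + O\right) = -18 - 3 O$)
$- 5 J{\left(-9 \right)} = - 5 \left(-18 - -27\right) = - 5 \left(-18 + 27\right) = \left(-5\right) 9 = -45$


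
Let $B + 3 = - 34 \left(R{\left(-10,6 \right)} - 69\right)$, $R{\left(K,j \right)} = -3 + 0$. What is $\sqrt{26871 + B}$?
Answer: $2 \sqrt{7329} \approx 171.22$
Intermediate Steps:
$R{\left(K,j \right)} = -3$
$B = 2445$ ($B = -3 - 34 \left(-3 - 69\right) = -3 - -2448 = -3 + 2448 = 2445$)
$\sqrt{26871 + B} = \sqrt{26871 + 2445} = \sqrt{29316} = 2 \sqrt{7329}$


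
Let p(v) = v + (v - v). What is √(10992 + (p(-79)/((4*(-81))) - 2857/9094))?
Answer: √73632383569585/81846 ≈ 104.84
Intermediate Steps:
p(v) = v (p(v) = v + 0 = v)
√(10992 + (p(-79)/((4*(-81))) - 2857/9094)) = √(10992 + (-79/(4*(-81)) - 2857/9094)) = √(10992 + (-79/(-324) - 2857*1/9094)) = √(10992 + (-79*(-1/324) - 2857/9094)) = √(10992 + (79/324 - 2857/9094)) = √(10992 - 103621/1473228) = √(16193618555/1473228) = √73632383569585/81846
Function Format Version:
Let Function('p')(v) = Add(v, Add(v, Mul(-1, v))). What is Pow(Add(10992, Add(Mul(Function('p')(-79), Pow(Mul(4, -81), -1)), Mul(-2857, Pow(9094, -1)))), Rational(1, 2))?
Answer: Mul(Rational(1, 81846), Pow(73632383569585, Rational(1, 2))) ≈ 104.84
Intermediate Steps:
Function('p')(v) = v (Function('p')(v) = Add(v, 0) = v)
Pow(Add(10992, Add(Mul(Function('p')(-79), Pow(Mul(4, -81), -1)), Mul(-2857, Pow(9094, -1)))), Rational(1, 2)) = Pow(Add(10992, Add(Mul(-79, Pow(Mul(4, -81), -1)), Mul(-2857, Pow(9094, -1)))), Rational(1, 2)) = Pow(Add(10992, Add(Mul(-79, Pow(-324, -1)), Mul(-2857, Rational(1, 9094)))), Rational(1, 2)) = Pow(Add(10992, Add(Mul(-79, Rational(-1, 324)), Rational(-2857, 9094))), Rational(1, 2)) = Pow(Add(10992, Add(Rational(79, 324), Rational(-2857, 9094))), Rational(1, 2)) = Pow(Add(10992, Rational(-103621, 1473228)), Rational(1, 2)) = Pow(Rational(16193618555, 1473228), Rational(1, 2)) = Mul(Rational(1, 81846), Pow(73632383569585, Rational(1, 2)))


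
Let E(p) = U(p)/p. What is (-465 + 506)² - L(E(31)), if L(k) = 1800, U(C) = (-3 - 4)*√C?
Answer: -119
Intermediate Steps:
U(C) = -7*√C
E(p) = -7/√p (E(p) = (-7*√p)/p = -7/√p)
(-465 + 506)² - L(E(31)) = (-465 + 506)² - 1*1800 = 41² - 1800 = 1681 - 1800 = -119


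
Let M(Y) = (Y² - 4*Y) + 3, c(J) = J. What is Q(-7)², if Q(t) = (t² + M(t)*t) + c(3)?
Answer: 258064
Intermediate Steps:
M(Y) = 3 + Y² - 4*Y
Q(t) = 3 + t² + t*(3 + t² - 4*t) (Q(t) = (t² + (3 + t² - 4*t)*t) + 3 = (t² + t*(3 + t² - 4*t)) + 3 = 3 + t² + t*(3 + t² - 4*t))
Q(-7)² = (3 + (-7)³ - 3*(-7)² + 3*(-7))² = (3 - 343 - 3*49 - 21)² = (3 - 343 - 147 - 21)² = (-508)² = 258064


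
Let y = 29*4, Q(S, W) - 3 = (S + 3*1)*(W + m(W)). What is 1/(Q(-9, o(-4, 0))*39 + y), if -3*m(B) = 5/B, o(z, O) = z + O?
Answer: 2/2143 ≈ 0.00093327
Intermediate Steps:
o(z, O) = O + z
m(B) = -5/(3*B)
Q(S, W) = 3 + (3 + S)*(W - 5/(3*W)) (Q(S, W) = 3 + (S + 3*1)*(W - 5/(3*W)) = 3 + (S + 3)*(W - 5/(3*W)) = 3 + (3 + S)*(W - 5/(3*W)))
y = 116
1/(Q(-9, o(-4, 0))*39 + y) = 1/(((-5 - 5/3*(-9) + (0 - 4)*(3 + 3*(0 - 4) - 9*(0 - 4)))/(0 - 4))*39 + 116) = 1/(((-5 + 15 - 4*(3 + 3*(-4) - 9*(-4)))/(-4))*39 + 116) = 1/(-(-5 + 15 - 4*(3 - 12 + 36))/4*39 + 116) = 1/(-(-5 + 15 - 4*27)/4*39 + 116) = 1/(-(-5 + 15 - 108)/4*39 + 116) = 1/(-1/4*(-98)*39 + 116) = 1/((49/2)*39 + 116) = 1/(1911/2 + 116) = 1/(2143/2) = 2/2143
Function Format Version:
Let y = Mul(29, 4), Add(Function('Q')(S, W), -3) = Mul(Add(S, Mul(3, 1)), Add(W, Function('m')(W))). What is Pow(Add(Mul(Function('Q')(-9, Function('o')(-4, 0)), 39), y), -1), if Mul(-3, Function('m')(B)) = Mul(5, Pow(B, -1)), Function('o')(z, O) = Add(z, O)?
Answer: Rational(2, 2143) ≈ 0.00093327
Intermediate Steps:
Function('o')(z, O) = Add(O, z)
Function('m')(B) = Mul(Rational(-5, 3), Pow(B, -1)) (Function('m')(B) = Mul(Rational(-1, 3), Mul(5, Pow(B, -1))) = Mul(Rational(-5, 3), Pow(B, -1)))
Function('Q')(S, W) = Add(3, Mul(Add(3, S), Add(W, Mul(Rational(-5, 3), Pow(W, -1))))) (Function('Q')(S, W) = Add(3, Mul(Add(S, Mul(3, 1)), Add(W, Mul(Rational(-5, 3), Pow(W, -1))))) = Add(3, Mul(Add(S, 3), Add(W, Mul(Rational(-5, 3), Pow(W, -1))))) = Add(3, Mul(Add(3, S), Add(W, Mul(Rational(-5, 3), Pow(W, -1))))))
y = 116
Pow(Add(Mul(Function('Q')(-9, Function('o')(-4, 0)), 39), y), -1) = Pow(Add(Mul(Mul(Pow(Add(0, -4), -1), Add(-5, Mul(Rational(-5, 3), -9), Mul(Add(0, -4), Add(3, Mul(3, Add(0, -4)), Mul(-9, Add(0, -4)))))), 39), 116), -1) = Pow(Add(Mul(Mul(Pow(-4, -1), Add(-5, 15, Mul(-4, Add(3, Mul(3, -4), Mul(-9, -4))))), 39), 116), -1) = Pow(Add(Mul(Mul(Rational(-1, 4), Add(-5, 15, Mul(-4, Add(3, -12, 36)))), 39), 116), -1) = Pow(Add(Mul(Mul(Rational(-1, 4), Add(-5, 15, Mul(-4, 27))), 39), 116), -1) = Pow(Add(Mul(Mul(Rational(-1, 4), Add(-5, 15, -108)), 39), 116), -1) = Pow(Add(Mul(Mul(Rational(-1, 4), -98), 39), 116), -1) = Pow(Add(Mul(Rational(49, 2), 39), 116), -1) = Pow(Add(Rational(1911, 2), 116), -1) = Pow(Rational(2143, 2), -1) = Rational(2, 2143)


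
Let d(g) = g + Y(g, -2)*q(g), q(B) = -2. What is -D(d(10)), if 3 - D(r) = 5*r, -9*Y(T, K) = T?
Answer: 523/9 ≈ 58.111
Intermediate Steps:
Y(T, K) = -T/9
d(g) = 11*g/9 (d(g) = g - g/9*(-2) = g + 2*g/9 = 11*g/9)
D(r) = 3 - 5*r
-D(d(10)) = -(3 - 55*10/9) = -(3 - 5*110/9) = -(3 - 550/9) = -1*(-523/9) = 523/9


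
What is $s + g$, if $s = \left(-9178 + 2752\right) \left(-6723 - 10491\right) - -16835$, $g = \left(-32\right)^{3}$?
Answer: $110601231$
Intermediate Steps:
$g = -32768$
$s = 110633999$ ($s = \left(-6426\right) \left(-17214\right) + 16835 = 110617164 + 16835 = 110633999$)
$s + g = 110633999 - 32768 = 110601231$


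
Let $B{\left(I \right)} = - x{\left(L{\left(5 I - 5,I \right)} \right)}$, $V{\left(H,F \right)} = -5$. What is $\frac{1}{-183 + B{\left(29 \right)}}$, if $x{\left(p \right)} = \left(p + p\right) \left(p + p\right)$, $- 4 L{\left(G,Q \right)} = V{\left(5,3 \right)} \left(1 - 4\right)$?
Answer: $- \frac{4}{957} \approx -0.0041797$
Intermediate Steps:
$L{\left(G,Q \right)} = - \frac{15}{4}$ ($L{\left(G,Q \right)} = - \frac{\left(-5\right) \left(1 - 4\right)}{4} = - \frac{\left(-5\right) \left(-3\right)}{4} = \left(- \frac{1}{4}\right) 15 = - \frac{15}{4}$)
$x{\left(p \right)} = 4 p^{2}$ ($x{\left(p \right)} = 2 p 2 p = 4 p^{2}$)
$B{\left(I \right)} = - \frac{225}{4}$ ($B{\left(I \right)} = - 4 \left(- \frac{15}{4}\right)^{2} = - \frac{4 \cdot 225}{16} = \left(-1\right) \frac{225}{4} = - \frac{225}{4}$)
$\frac{1}{-183 + B{\left(29 \right)}} = \frac{1}{-183 - \frac{225}{4}} = \frac{1}{- \frac{957}{4}} = - \frac{4}{957}$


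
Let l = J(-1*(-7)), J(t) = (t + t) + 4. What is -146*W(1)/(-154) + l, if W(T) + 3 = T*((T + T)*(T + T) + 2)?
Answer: 1605/77 ≈ 20.844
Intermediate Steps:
J(t) = 4 + 2*t (J(t) = 2*t + 4 = 4 + 2*t)
l = 18 (l = 4 + 2*(-1*(-7)) = 4 + 2*7 = 4 + 14 = 18)
W(T) = -3 + T*(2 + 4*T²) (W(T) = -3 + T*((T + T)*(T + T) + 2) = -3 + T*((2*T)*(2*T) + 2) = -3 + T*(4*T² + 2) = -3 + T*(2 + 4*T²))
-146*W(1)/(-154) + l = -146*(-3 + 2*1 + 4*1³)/(-154) + 18 = -146*(-3 + 2 + 4*1)*(-1)/154 + 18 = -146*(-3 + 2 + 4)*(-1)/154 + 18 = -438*(-1)/154 + 18 = -146*(-3/154) + 18 = 219/77 + 18 = 1605/77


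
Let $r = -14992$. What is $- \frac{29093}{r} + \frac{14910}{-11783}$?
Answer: $\frac{119272099}{176650736} \approx 0.67519$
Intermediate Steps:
$- \frac{29093}{r} + \frac{14910}{-11783} = - \frac{29093}{-14992} + \frac{14910}{-11783} = \left(-29093\right) \left(- \frac{1}{14992}\right) + 14910 \left(- \frac{1}{11783}\right) = \frac{29093}{14992} - \frac{14910}{11783} = \frac{119272099}{176650736}$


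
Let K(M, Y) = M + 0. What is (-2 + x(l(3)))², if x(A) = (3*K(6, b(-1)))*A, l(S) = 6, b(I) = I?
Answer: 11236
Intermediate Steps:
K(M, Y) = M
x(A) = 18*A (x(A) = (3*6)*A = 18*A)
(-2 + x(l(3)))² = (-2 + 18*6)² = (-2 + 108)² = 106² = 11236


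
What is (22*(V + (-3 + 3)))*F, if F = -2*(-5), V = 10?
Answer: 2200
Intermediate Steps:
F = 10
(22*(V + (-3 + 3)))*F = (22*(10 + (-3 + 3)))*10 = (22*(10 + 0))*10 = (22*10)*10 = 220*10 = 2200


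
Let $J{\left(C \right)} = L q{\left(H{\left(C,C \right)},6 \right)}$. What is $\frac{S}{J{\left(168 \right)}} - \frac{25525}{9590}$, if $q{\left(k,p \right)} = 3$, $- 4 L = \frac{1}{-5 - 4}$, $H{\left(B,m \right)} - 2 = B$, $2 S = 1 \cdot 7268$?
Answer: $\frac{83635039}{1918} \approx 43605.0$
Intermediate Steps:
$S = 3634$ ($S = \frac{1 \cdot 7268}{2} = \frac{1}{2} \cdot 7268 = 3634$)
$H{\left(B,m \right)} = 2 + B$
$L = \frac{1}{36}$ ($L = - \frac{1}{4 \left(-5 - 4\right)} = - \frac{1}{4 \left(-9\right)} = \left(- \frac{1}{4}\right) \left(- \frac{1}{9}\right) = \frac{1}{36} \approx 0.027778$)
$J{\left(C \right)} = \frac{1}{12}$ ($J{\left(C \right)} = \frac{1}{36} \cdot 3 = \frac{1}{12}$)
$\frac{S}{J{\left(168 \right)}} - \frac{25525}{9590} = 3634 \frac{1}{\frac{1}{12}} - \frac{25525}{9590} = 3634 \cdot 12 - \frac{5105}{1918} = 43608 - \frac{5105}{1918} = \frac{83635039}{1918}$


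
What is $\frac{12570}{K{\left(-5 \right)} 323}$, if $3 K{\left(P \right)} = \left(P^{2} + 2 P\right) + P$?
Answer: $\frac{3771}{323} \approx 11.675$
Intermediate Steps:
$K{\left(P \right)} = P + \frac{P^{2}}{3}$ ($K{\left(P \right)} = \frac{\left(P^{2} + 2 P\right) + P}{3} = \frac{P^{2} + 3 P}{3} = P + \frac{P^{2}}{3}$)
$\frac{12570}{K{\left(-5 \right)} 323} = \frac{12570}{\frac{1}{3} \left(-5\right) \left(3 - 5\right) 323} = \frac{12570}{\frac{1}{3} \left(-5\right) \left(-2\right) 323} = \frac{12570}{\frac{10}{3} \cdot 323} = \frac{12570}{\frac{3230}{3}} = 12570 \cdot \frac{3}{3230} = \frac{3771}{323}$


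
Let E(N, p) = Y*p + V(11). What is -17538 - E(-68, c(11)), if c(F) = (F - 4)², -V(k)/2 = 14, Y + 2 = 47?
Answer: -19715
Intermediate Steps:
Y = 45 (Y = -2 + 47 = 45)
V(k) = -28 (V(k) = -2*14 = -28)
c(F) = (-4 + F)²
E(N, p) = -28 + 45*p (E(N, p) = 45*p - 28 = -28 + 45*p)
-17538 - E(-68, c(11)) = -17538 - (-28 + 45*(-4 + 11)²) = -17538 - (-28 + 45*7²) = -17538 - (-28 + 45*49) = -17538 - (-28 + 2205) = -17538 - 1*2177 = -17538 - 2177 = -19715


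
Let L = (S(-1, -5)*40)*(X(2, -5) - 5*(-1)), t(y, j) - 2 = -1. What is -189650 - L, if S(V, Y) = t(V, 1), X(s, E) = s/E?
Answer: -189834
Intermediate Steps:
t(y, j) = 1 (t(y, j) = 2 - 1 = 1)
S(V, Y) = 1
L = 184 (L = (1*40)*(2/(-5) - 5*(-1)) = 40*(2*(-1/5) + 5) = 40*(-2/5 + 5) = 40*(23/5) = 184)
-189650 - L = -189650 - 1*184 = -189650 - 184 = -189834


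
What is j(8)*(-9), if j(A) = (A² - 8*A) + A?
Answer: -72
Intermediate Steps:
j(A) = A² - 7*A
j(8)*(-9) = (8*(-7 + 8))*(-9) = (8*1)*(-9) = 8*(-9) = -72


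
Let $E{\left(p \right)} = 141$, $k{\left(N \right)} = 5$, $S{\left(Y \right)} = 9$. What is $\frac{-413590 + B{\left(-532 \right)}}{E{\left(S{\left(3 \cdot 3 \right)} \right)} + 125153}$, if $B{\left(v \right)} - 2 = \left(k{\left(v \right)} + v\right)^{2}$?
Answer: $- \frac{135859}{125294} \approx -1.0843$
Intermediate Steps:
$B{\left(v \right)} = 2 + \left(5 + v\right)^{2}$
$\frac{-413590 + B{\left(-532 \right)}}{E{\left(S{\left(3 \cdot 3 \right)} \right)} + 125153} = \frac{-413590 + \left(2 + \left(5 - 532\right)^{2}\right)}{141 + 125153} = \frac{-413590 + \left(2 + \left(-527\right)^{2}\right)}{125294} = \left(-413590 + \left(2 + 277729\right)\right) \frac{1}{125294} = \left(-413590 + 277731\right) \frac{1}{125294} = \left(-135859\right) \frac{1}{125294} = - \frac{135859}{125294}$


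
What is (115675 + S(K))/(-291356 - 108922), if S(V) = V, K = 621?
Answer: -58148/200139 ≈ -0.29054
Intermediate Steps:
(115675 + S(K))/(-291356 - 108922) = (115675 + 621)/(-291356 - 108922) = 116296/(-400278) = 116296*(-1/400278) = -58148/200139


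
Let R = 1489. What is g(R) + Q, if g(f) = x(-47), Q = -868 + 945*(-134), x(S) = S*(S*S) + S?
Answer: -231368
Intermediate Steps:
x(S) = S + S³ (x(S) = S*S² + S = S³ + S = S + S³)
Q = -127498 (Q = -868 - 126630 = -127498)
g(f) = -103870 (g(f) = -47 + (-47)³ = -47 - 103823 = -103870)
g(R) + Q = -103870 - 127498 = -231368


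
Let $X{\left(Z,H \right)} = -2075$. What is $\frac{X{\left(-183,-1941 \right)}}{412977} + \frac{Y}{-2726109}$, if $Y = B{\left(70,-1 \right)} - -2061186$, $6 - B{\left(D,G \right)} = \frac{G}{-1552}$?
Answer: $- \frac{443293396030997}{582424377065712} \approx -0.76112$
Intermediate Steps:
$B{\left(D,G \right)} = 6 + \frac{G}{1552}$ ($B{\left(D,G \right)} = 6 - \frac{G}{-1552} = 6 - G \left(- \frac{1}{1552}\right) = 6 - - \frac{G}{1552} = 6 + \frac{G}{1552}$)
$Y = \frac{3198969983}{1552}$ ($Y = \left(6 + \frac{1}{1552} \left(-1\right)\right) - -2061186 = \left(6 - \frac{1}{1552}\right) + 2061186 = \frac{9311}{1552} + 2061186 = \frac{3198969983}{1552} \approx 2.0612 \cdot 10^{6}$)
$\frac{X{\left(-183,-1941 \right)}}{412977} + \frac{Y}{-2726109} = - \frac{2075}{412977} + \frac{3198969983}{1552 \left(-2726109\right)} = \left(-2075\right) \frac{1}{412977} + \frac{3198969983}{1552} \left(- \frac{1}{2726109}\right) = - \frac{2075}{412977} - \frac{3198969983}{4230921168} = - \frac{443293396030997}{582424377065712}$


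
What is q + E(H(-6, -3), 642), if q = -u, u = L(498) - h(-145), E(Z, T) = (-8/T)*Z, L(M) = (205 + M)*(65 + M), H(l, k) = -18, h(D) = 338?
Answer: -42313233/107 ≈ -3.9545e+5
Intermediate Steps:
L(M) = (65 + M)*(205 + M)
E(Z, T) = -8*Z/T
u = 395451 (u = (13325 + 498² + 270*498) - 1*338 = (13325 + 248004 + 134460) - 338 = 395789 - 338 = 395451)
q = -395451 (q = -1*395451 = -395451)
q + E(H(-6, -3), 642) = -395451 - 8*(-18)/642 = -395451 - 8*(-18)*1/642 = -395451 + 24/107 = -42313233/107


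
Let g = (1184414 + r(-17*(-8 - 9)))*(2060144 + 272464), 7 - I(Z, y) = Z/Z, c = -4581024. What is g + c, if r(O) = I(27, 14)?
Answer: 2762782986336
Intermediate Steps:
I(Z, y) = 6 (I(Z, y) = 7 - Z/Z = 7 - 1*1 = 7 - 1 = 6)
r(O) = 6
g = 2762787567360 (g = (1184414 + 6)*(2060144 + 272464) = 1184420*2332608 = 2762787567360)
g + c = 2762787567360 - 4581024 = 2762782986336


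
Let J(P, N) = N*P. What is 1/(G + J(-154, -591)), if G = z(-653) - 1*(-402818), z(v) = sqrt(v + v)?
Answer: 246916/121935022765 - I*sqrt(1306)/243870045530 ≈ 2.025e-6 - 1.4819e-10*I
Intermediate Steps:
z(v) = sqrt(2)*sqrt(v) (z(v) = sqrt(2*v) = sqrt(2)*sqrt(v))
G = 402818 + I*sqrt(1306) (G = sqrt(2)*sqrt(-653) - 1*(-402818) = sqrt(2)*(I*sqrt(653)) + 402818 = I*sqrt(1306) + 402818 = 402818 + I*sqrt(1306) ≈ 4.0282e+5 + 36.139*I)
1/(G + J(-154, -591)) = 1/((402818 + I*sqrt(1306)) - 591*(-154)) = 1/((402818 + I*sqrt(1306)) + 91014) = 1/(493832 + I*sqrt(1306))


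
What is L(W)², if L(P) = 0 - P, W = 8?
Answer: 64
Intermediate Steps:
L(P) = -P
L(W)² = (-1*8)² = (-8)² = 64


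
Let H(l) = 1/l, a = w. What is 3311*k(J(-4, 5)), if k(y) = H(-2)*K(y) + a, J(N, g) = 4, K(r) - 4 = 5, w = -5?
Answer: -62909/2 ≈ -31455.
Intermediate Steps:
a = -5
K(r) = 9 (K(r) = 4 + 5 = 9)
k(y) = -19/2 (k(y) = 9/(-2) - 5 = -½*9 - 5 = -9/2 - 5 = -19/2)
3311*k(J(-4, 5)) = 3311*(-19/2) = -62909/2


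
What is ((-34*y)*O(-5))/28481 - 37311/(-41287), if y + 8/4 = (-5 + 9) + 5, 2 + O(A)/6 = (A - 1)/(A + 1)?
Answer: 57480711/61889213 ≈ 0.92877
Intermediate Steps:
O(A) = -12 + 6*(-1 + A)/(1 + A) (O(A) = -12 + 6*((A - 1)/(A + 1)) = -12 + 6*((-1 + A)/(1 + A)) = -12 + 6*(-1 + A)/(1 + A))
y = 7 (y = -2 + ((-5 + 9) + 5) = -2 + (4 + 5) = -2 + 9 = 7)
((-34*y)*O(-5))/28481 - 37311/(-41287) = ((-34*7)*(6*(-3 - 1*(-5))/(1 - 5)))/28481 - 37311/(-41287) = -1428*(-3 + 5)/(-4)*(1/28481) - 37311*(-1/41287) = -1428*(-1)*2/4*(1/28481) + 37311/41287 = -238*(-3)*(1/28481) + 37311/41287 = 714*(1/28481) + 37311/41287 = 714/28481 + 37311/41287 = 57480711/61889213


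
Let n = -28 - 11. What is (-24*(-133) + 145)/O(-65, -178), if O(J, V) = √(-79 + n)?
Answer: -3337*I*√118/118 ≈ -307.2*I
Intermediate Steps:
n = -39
O(J, V) = I*√118 (O(J, V) = √(-79 - 39) = √(-118) = I*√118)
(-24*(-133) + 145)/O(-65, -178) = (-24*(-133) + 145)/((I*√118)) = (3192 + 145)*(-I*√118/118) = 3337*(-I*√118/118) = -3337*I*√118/118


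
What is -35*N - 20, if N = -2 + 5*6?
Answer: -1000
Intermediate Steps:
N = 28 (N = -2 + 30 = 28)
-35*N - 20 = -35*28 - 20 = -980 - 20 = -1000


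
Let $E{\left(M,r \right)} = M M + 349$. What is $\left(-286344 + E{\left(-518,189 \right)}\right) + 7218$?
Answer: $-10453$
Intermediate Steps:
$E{\left(M,r \right)} = 349 + M^{2}$ ($E{\left(M,r \right)} = M^{2} + 349 = 349 + M^{2}$)
$\left(-286344 + E{\left(-518,189 \right)}\right) + 7218 = \left(-286344 + \left(349 + \left(-518\right)^{2}\right)\right) + 7218 = \left(-286344 + \left(349 + 268324\right)\right) + 7218 = \left(-286344 + 268673\right) + 7218 = -17671 + 7218 = -10453$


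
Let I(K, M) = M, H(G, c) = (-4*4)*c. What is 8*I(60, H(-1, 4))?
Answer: -512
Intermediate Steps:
H(G, c) = -16*c
8*I(60, H(-1, 4)) = 8*(-16*4) = 8*(-64) = -512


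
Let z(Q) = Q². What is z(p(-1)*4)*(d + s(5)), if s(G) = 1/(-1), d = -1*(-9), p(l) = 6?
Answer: 4608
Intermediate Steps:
d = 9
s(G) = -1 (s(G) = 1*(-1) = -1)
z(p(-1)*4)*(d + s(5)) = (6*4)²*(9 - 1) = 24²*8 = 576*8 = 4608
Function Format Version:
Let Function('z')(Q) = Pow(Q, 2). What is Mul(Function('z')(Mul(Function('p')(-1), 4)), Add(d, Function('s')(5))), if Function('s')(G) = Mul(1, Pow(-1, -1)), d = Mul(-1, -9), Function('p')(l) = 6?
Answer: 4608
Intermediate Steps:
d = 9
Function('s')(G) = -1 (Function('s')(G) = Mul(1, -1) = -1)
Mul(Function('z')(Mul(Function('p')(-1), 4)), Add(d, Function('s')(5))) = Mul(Pow(Mul(6, 4), 2), Add(9, -1)) = Mul(Pow(24, 2), 8) = Mul(576, 8) = 4608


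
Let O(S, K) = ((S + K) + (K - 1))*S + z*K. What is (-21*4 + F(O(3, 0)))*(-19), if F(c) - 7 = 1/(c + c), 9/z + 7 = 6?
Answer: 17537/12 ≈ 1461.4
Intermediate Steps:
z = -9 (z = 9/(-7 + 6) = 9/(-1) = 9*(-1) = -9)
O(S, K) = -9*K + S*(-1 + S + 2*K) (O(S, K) = ((S + K) + (K - 1))*S - 9*K = ((K + S) + (-1 + K))*S - 9*K = (-1 + S + 2*K)*S - 9*K = S*(-1 + S + 2*K) - 9*K = -9*K + S*(-1 + S + 2*K))
F(c) = 7 + 1/(2*c) (F(c) = 7 + 1/(c + c) = 7 + 1/(2*c))
(-21*4 + F(O(3, 0)))*(-19) = (-21*4 + (7 + 1/(2*(3² - 1*3 - 9*0 + 2*0*3))))*(-19) = (-84 + (7 + 1/(2*(9 - 3 + 0 + 0))))*(-19) = (-84 + (7 + (½)/6))*(-19) = (-84 + (7 + (½)*(⅙)))*(-19) = (-84 + (7 + 1/12))*(-19) = (-84 + 85/12)*(-19) = -923/12*(-19) = 17537/12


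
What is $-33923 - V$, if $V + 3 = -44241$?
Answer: $10321$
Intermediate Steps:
$V = -44244$ ($V = -3 - 44241 = -44244$)
$-33923 - V = -33923 - -44244 = -33923 + 44244 = 10321$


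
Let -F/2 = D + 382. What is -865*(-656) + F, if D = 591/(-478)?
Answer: 135436155/239 ≈ 5.6668e+5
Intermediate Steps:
D = -591/478 (D = 591*(-1/478) = -591/478 ≈ -1.2364)
F = -182005/239 (F = -2*(-591/478 + 382) = -2*182005/478 = -182005/239 ≈ -761.53)
-865*(-656) + F = -865*(-656) - 182005/239 = 567440 - 182005/239 = 135436155/239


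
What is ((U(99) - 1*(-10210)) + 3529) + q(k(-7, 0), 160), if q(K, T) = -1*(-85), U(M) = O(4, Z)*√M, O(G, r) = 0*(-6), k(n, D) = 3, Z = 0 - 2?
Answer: 13824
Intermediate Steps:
Z = -2
O(G, r) = 0
U(M) = 0 (U(M) = 0*√M = 0)
q(K, T) = 85
((U(99) - 1*(-10210)) + 3529) + q(k(-7, 0), 160) = ((0 - 1*(-10210)) + 3529) + 85 = ((0 + 10210) + 3529) + 85 = (10210 + 3529) + 85 = 13739 + 85 = 13824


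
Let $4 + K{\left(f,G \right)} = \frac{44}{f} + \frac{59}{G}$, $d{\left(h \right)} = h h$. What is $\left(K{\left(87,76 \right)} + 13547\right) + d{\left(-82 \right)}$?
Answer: $\frac{134013881}{6612} \approx 20268.0$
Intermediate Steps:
$d{\left(h \right)} = h^{2}$
$K{\left(f,G \right)} = -4 + \frac{44}{f} + \frac{59}{G}$ ($K{\left(f,G \right)} = -4 + \left(\frac{44}{f} + \frac{59}{G}\right) = -4 + \frac{44}{f} + \frac{59}{G}$)
$\left(K{\left(87,76 \right)} + 13547\right) + d{\left(-82 \right)} = \left(\left(-4 + \frac{44}{87} + \frac{59}{76}\right) + 13547\right) + \left(-82\right)^{2} = \left(\left(-4 + 44 \cdot \frac{1}{87} + 59 \cdot \frac{1}{76}\right) + 13547\right) + 6724 = \left(\left(-4 + \frac{44}{87} + \frac{59}{76}\right) + 13547\right) + 6724 = \left(- \frac{17971}{6612} + 13547\right) + 6724 = \frac{89554793}{6612} + 6724 = \frac{134013881}{6612}$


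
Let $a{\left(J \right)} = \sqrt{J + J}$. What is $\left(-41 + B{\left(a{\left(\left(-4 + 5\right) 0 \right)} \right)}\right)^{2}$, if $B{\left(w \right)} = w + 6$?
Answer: $1225$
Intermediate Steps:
$a{\left(J \right)} = \sqrt{2} \sqrt{J}$ ($a{\left(J \right)} = \sqrt{2 J} = \sqrt{2} \sqrt{J}$)
$B{\left(w \right)} = 6 + w$
$\left(-41 + B{\left(a{\left(\left(-4 + 5\right) 0 \right)} \right)}\right)^{2} = \left(-41 + \left(6 + \sqrt{2} \sqrt{\left(-4 + 5\right) 0}\right)\right)^{2} = \left(-41 + \left(6 + \sqrt{2} \sqrt{1 \cdot 0}\right)\right)^{2} = \left(-41 + \left(6 + \sqrt{2} \sqrt{0}\right)\right)^{2} = \left(-41 + \left(6 + \sqrt{2} \cdot 0\right)\right)^{2} = \left(-41 + \left(6 + 0\right)\right)^{2} = \left(-41 + 6\right)^{2} = \left(-35\right)^{2} = 1225$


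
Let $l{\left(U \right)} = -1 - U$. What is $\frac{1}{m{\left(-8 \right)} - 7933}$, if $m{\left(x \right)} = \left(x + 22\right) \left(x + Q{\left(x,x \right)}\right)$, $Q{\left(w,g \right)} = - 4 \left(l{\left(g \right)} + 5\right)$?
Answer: $- \frac{1}{8717} \approx -0.00011472$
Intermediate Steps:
$Q{\left(w,g \right)} = -16 + 4 g$ ($Q{\left(w,g \right)} = - 4 \left(\left(-1 - g\right) + 5\right) = - 4 \left(4 - g\right) = -16 + 4 g$)
$m{\left(x \right)} = \left(-16 + 5 x\right) \left(22 + x\right)$ ($m{\left(x \right)} = \left(x + 22\right) \left(x + \left(-16 + 4 x\right)\right) = \left(22 + x\right) \left(-16 + 5 x\right) = \left(-16 + 5 x\right) \left(22 + x\right)$)
$\frac{1}{m{\left(-8 \right)} - 7933} = \frac{1}{\left(-352 + 5 \left(-8\right)^{2} + 94 \left(-8\right)\right) - 7933} = \frac{1}{\left(-352 + 5 \cdot 64 - 752\right) - 7933} = \frac{1}{\left(-352 + 320 - 752\right) - 7933} = \frac{1}{-784 - 7933} = \frac{1}{-8717} = - \frac{1}{8717}$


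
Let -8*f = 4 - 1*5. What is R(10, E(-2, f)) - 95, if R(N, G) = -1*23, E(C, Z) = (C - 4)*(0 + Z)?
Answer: -118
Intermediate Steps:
f = 1/8 (f = -(4 - 1*5)/8 = -(4 - 5)/8 = -1/8*(-1) = 1/8 ≈ 0.12500)
E(C, Z) = Z*(-4 + C) (E(C, Z) = (-4 + C)*Z = Z*(-4 + C))
R(N, G) = -23
R(10, E(-2, f)) - 95 = -23 - 95 = -118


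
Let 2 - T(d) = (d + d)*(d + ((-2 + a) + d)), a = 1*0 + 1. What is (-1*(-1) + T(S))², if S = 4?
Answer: 2809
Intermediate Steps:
a = 1 (a = 0 + 1 = 1)
T(d) = 2 - 2*d*(-1 + 2*d) (T(d) = 2 - (d + d)*(d + ((-2 + 1) + d)) = 2 - 2*d*(d + (-1 + d)) = 2 - 2*d*(-1 + 2*d))
(-1*(-1) + T(S))² = (-1*(-1) + (2 - 4*4² + 2*4))² = (1 + (2 - 4*16 + 8))² = (1 + (2 - 64 + 8))² = (1 - 54)² = (-53)² = 2809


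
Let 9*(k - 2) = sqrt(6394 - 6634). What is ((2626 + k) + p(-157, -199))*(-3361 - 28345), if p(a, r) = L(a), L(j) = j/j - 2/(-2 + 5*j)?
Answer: -65600506650/787 - 126824*I*sqrt(15)/9 ≈ -8.3355e+7 - 54576.0*I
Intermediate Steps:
L(j) = 1 - 2/(-2 + 5*j)
p(a, r) = (-4 + 5*a)/(-2 + 5*a)
k = 2 + 4*I*sqrt(15)/9 (k = 2 + sqrt(6394 - 6634)/9 = 2 + sqrt(-240)/9 = 2 + (4*I*sqrt(15))/9 = 2 + 4*I*sqrt(15)/9 ≈ 2.0 + 1.7213*I)
((2626 + k) + p(-157, -199))*(-3361 - 28345) = ((2626 + (2 + 4*I*sqrt(15)/9)) + (-4 + 5*(-157))/(-2 + 5*(-157)))*(-3361 - 28345) = ((2628 + 4*I*sqrt(15)/9) + (-4 - 785)/(-2 - 785))*(-31706) = ((2628 + 4*I*sqrt(15)/9) - 789/(-787))*(-31706) = ((2628 + 4*I*sqrt(15)/9) - 1/787*(-789))*(-31706) = ((2628 + 4*I*sqrt(15)/9) + 789/787)*(-31706) = (2069025/787 + 4*I*sqrt(15)/9)*(-31706) = -65600506650/787 - 126824*I*sqrt(15)/9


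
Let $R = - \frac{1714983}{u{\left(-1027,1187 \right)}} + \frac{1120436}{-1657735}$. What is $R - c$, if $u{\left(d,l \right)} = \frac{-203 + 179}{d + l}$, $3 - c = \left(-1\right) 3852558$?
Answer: $\frac{12566722626929}{1657735} \approx 7.5807 \cdot 10^{6}$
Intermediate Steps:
$c = 3852561$ ($c = 3 - \left(-1\right) 3852558 = 3 - -3852558 = 3 + 3852558 = 3852561$)
$u{\left(d,l \right)} = - \frac{24}{d + l}$
$R = \frac{18953247836264}{1657735}$ ($R = - \frac{1714983}{\left(-24\right) \frac{1}{-1027 + 1187}} + \frac{1120436}{-1657735} = - \frac{1714983}{\left(-24\right) \frac{1}{160}} + 1120436 \left(- \frac{1}{1657735}\right) = - \frac{1714983}{\left(-24\right) \frac{1}{160}} - \frac{1120436}{1657735} = - \frac{1714983}{- \frac{3}{20}} - \frac{1120436}{1657735} = \left(-1714983\right) \left(- \frac{20}{3}\right) - \frac{1120436}{1657735} = 11433220 - \frac{1120436}{1657735} = \frac{18953247836264}{1657735} \approx 1.1433 \cdot 10^{7}$)
$R - c = \frac{18953247836264}{1657735} - 3852561 = \frac{12566722626929}{1657735}$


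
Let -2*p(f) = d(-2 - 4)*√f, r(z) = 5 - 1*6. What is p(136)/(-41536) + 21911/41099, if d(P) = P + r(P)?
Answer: 21911/41099 - 7*√34/41536 ≈ 0.53214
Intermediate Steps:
r(z) = -1 (r(z) = 5 - 6 = -1)
d(P) = -1 + P (d(P) = P - 1 = -1 + P)
p(f) = 7*√f/2 (p(f) = -(-1 + (-2 - 4))*√f/2 = -(-1 - 6)*√f/2 = -(-7)*√f/2 = 7*√f/2)
p(136)/(-41536) + 21911/41099 = (7*√136/2)/(-41536) + 21911/41099 = (7*(2*√34)/2)*(-1/41536) + 21911*(1/41099) = (7*√34)*(-1/41536) + 21911/41099 = -7*√34/41536 + 21911/41099 = 21911/41099 - 7*√34/41536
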